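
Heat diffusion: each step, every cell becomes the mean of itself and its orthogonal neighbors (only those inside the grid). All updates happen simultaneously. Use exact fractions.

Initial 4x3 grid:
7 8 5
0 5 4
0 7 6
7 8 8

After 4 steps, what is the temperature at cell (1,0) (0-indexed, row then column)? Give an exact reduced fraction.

Step 1: cell (1,0) = 3
Step 2: cell (1,0) = 163/40
Step 3: cell (1,0) = 357/80
Step 4: cell (1,0) = 17117/3600
Full grid after step 4:
  41417/8640 884051/172800 139381/25920
  17117/3600 366883/72000 237329/43200
  17831/3600 97637/18000 250297/43200
  171/32 497219/86400 7945/1296

Answer: 17117/3600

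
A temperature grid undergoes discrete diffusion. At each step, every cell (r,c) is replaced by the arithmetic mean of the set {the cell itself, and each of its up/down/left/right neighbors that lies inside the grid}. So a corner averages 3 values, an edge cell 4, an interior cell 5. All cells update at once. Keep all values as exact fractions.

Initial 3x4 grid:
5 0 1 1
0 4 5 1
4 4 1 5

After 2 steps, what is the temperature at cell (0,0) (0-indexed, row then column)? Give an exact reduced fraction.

Answer: 89/36

Derivation:
Step 1: cell (0,0) = 5/3
Step 2: cell (0,0) = 89/36
Full grid after step 2:
  89/36 511/240 153/80 23/12
  611/240 14/5 27/10 131/60
  55/18 46/15 44/15 109/36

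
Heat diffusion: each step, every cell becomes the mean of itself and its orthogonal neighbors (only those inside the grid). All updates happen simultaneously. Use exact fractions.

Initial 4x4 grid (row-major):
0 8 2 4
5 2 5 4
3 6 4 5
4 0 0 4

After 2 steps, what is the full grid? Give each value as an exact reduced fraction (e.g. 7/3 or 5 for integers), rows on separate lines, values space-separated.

After step 1:
  13/3 3 19/4 10/3
  5/2 26/5 17/5 9/2
  9/2 3 4 17/4
  7/3 5/2 2 3
After step 2:
  59/18 1037/240 869/240 151/36
  62/15 171/50 437/100 929/240
  37/12 96/25 333/100 63/16
  28/9 59/24 23/8 37/12

Answer: 59/18 1037/240 869/240 151/36
62/15 171/50 437/100 929/240
37/12 96/25 333/100 63/16
28/9 59/24 23/8 37/12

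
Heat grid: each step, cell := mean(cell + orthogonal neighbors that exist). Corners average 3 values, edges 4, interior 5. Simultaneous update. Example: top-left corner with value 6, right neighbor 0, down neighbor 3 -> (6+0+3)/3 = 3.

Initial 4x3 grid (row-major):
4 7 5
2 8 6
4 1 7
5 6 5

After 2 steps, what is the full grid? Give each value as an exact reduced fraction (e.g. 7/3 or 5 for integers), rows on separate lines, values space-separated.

Answer: 89/18 317/60 37/6
499/120 27/5 441/80
177/40 22/5 449/80
49/12 409/80 5

Derivation:
After step 1:
  13/3 6 6
  9/2 24/5 13/2
  3 26/5 19/4
  5 17/4 6
After step 2:
  89/18 317/60 37/6
  499/120 27/5 441/80
  177/40 22/5 449/80
  49/12 409/80 5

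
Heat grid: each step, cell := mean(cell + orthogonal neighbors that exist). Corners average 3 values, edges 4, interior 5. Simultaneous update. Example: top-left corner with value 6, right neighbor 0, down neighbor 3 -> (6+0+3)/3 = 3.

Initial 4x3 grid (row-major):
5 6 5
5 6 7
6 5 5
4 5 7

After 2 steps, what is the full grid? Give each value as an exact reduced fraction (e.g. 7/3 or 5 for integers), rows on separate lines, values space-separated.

After step 1:
  16/3 11/2 6
  11/2 29/5 23/4
  5 27/5 6
  5 21/4 17/3
After step 2:
  49/9 679/120 23/4
  649/120 559/100 471/80
  209/40 549/100 1369/240
  61/12 1279/240 203/36

Answer: 49/9 679/120 23/4
649/120 559/100 471/80
209/40 549/100 1369/240
61/12 1279/240 203/36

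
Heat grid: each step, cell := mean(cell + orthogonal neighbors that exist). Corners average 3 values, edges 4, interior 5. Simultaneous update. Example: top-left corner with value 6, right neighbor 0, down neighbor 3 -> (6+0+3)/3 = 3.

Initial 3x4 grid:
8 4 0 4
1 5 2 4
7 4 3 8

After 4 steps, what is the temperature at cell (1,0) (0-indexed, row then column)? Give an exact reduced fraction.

Answer: 720331/172800

Derivation:
Step 1: cell (1,0) = 21/4
Step 2: cell (1,0) = 1007/240
Step 3: cell (1,0) = 12617/2880
Step 4: cell (1,0) = 720331/172800
Full grid after step 4:
  106517/25920 163459/43200 153191/43200 5623/1620
  720331/172800 57619/14400 13469/3600 323197/86400
  37229/8640 103/25 607/150 17273/4320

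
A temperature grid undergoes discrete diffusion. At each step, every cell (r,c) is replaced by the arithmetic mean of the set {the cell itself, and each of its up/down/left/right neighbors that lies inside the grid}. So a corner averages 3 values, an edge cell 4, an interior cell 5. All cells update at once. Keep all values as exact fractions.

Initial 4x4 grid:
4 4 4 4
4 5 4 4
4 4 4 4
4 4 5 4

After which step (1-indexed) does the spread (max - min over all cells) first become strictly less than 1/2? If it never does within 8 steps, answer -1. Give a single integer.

Answer: 1

Derivation:
Step 1: max=13/3, min=4, spread=1/3
  -> spread < 1/2 first at step 1
Step 2: max=511/120, min=4, spread=31/120
Step 3: max=7559/1800, min=973/240, spread=523/3600
Step 4: max=225947/54000, min=9773/2400, spread=12109/108000
Step 5: max=6759311/1620000, min=884117/216000, spread=256867/3240000
Step 6: max=404741311/97200000, min=26591431/6480000, spread=2934923/48600000
Step 7: max=6064196969/1458000000, min=266518231/64800000, spread=135073543/2916000000
Step 8: max=363483074629/87480000000, min=24020102879/5832000000, spread=795382861/21870000000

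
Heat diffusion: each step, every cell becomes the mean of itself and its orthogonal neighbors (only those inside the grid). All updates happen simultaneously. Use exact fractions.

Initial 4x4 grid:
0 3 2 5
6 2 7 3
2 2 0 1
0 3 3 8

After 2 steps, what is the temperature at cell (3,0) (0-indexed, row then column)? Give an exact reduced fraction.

Answer: 37/18

Derivation:
Step 1: cell (3,0) = 5/3
Step 2: cell (3,0) = 37/18
Full grid after step 2:
  29/12 13/4 91/30 139/36
  3 257/100 353/100 197/60
  127/60 129/50 137/50 17/5
  37/18 269/120 121/40 7/2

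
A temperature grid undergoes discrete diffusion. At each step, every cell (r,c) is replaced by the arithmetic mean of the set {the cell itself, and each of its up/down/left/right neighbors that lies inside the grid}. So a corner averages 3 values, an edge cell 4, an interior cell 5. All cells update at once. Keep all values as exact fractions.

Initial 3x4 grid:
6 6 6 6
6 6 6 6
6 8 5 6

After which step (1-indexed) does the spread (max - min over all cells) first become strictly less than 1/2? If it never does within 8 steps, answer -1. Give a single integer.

Answer: 3

Derivation:
Step 1: max=20/3, min=17/3, spread=1
Step 2: max=767/120, min=88/15, spread=21/40
Step 3: max=6827/1080, min=1069/180, spread=413/1080
  -> spread < 1/2 first at step 3
Step 4: max=201761/32400, min=322141/54000, spread=21191/81000
Step 5: max=6036167/972000, min=215431/36000, spread=21953/97200
Step 6: max=90030517/14580000, min=58407203/9720000, spread=193577/1166400
Step 7: max=1347272507/218700000, min=3510062777/583200000, spread=9919669/69984000
Step 8: max=322472264377/52488000000, min=70365687431/11664000000, spread=18645347/167961600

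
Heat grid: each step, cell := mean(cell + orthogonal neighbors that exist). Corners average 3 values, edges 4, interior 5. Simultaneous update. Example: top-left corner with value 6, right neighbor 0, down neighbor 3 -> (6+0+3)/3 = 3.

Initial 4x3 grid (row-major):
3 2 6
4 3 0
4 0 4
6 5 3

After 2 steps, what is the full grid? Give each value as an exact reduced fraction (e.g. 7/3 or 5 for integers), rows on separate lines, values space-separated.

After step 1:
  3 7/2 8/3
  7/2 9/5 13/4
  7/2 16/5 7/4
  5 7/2 4
After step 2:
  10/3 329/120 113/36
  59/20 61/20 71/30
  19/5 11/4 61/20
  4 157/40 37/12

Answer: 10/3 329/120 113/36
59/20 61/20 71/30
19/5 11/4 61/20
4 157/40 37/12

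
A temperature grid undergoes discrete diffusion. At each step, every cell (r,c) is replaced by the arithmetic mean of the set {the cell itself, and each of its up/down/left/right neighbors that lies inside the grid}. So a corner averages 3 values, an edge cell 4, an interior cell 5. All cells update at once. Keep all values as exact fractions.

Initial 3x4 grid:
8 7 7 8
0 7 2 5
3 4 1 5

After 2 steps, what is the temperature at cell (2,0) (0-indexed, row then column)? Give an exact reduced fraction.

Step 1: cell (2,0) = 7/3
Step 2: cell (2,0) = 127/36
Full grid after step 2:
  67/12 89/16 1459/240 53/9
  95/24 239/50 112/25 74/15
  127/36 157/48 889/240 35/9

Answer: 127/36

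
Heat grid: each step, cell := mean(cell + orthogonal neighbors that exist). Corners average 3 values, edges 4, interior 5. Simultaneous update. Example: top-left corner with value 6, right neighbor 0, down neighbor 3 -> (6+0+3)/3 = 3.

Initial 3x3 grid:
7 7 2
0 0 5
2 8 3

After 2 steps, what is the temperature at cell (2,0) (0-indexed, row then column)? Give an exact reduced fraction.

Step 1: cell (2,0) = 10/3
Step 2: cell (2,0) = 53/18
Full grid after step 2:
  131/36 13/3 67/18
  57/16 16/5 33/8
  53/18 191/48 133/36

Answer: 53/18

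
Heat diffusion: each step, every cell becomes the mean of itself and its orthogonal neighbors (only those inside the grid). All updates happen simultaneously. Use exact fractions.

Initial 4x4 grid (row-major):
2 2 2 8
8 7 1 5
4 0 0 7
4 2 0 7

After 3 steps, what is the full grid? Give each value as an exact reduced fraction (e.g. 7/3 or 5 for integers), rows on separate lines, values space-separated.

After step 1:
  4 13/4 13/4 5
  21/4 18/5 3 21/4
  4 13/5 8/5 19/4
  10/3 3/2 9/4 14/3
After step 2:
  25/6 141/40 29/8 9/2
  337/80 177/50 167/50 9/2
  911/240 133/50 71/25 61/15
  53/18 581/240 601/240 35/9
After step 3:
  2857/720 4457/1200 1499/400 101/24
  3143/800 6911/2000 3569/1000 2461/600
  24503/7200 4577/1500 18493/6000 6883/1800
  1649/540 18953/7200 20977/7200 7531/2160

Answer: 2857/720 4457/1200 1499/400 101/24
3143/800 6911/2000 3569/1000 2461/600
24503/7200 4577/1500 18493/6000 6883/1800
1649/540 18953/7200 20977/7200 7531/2160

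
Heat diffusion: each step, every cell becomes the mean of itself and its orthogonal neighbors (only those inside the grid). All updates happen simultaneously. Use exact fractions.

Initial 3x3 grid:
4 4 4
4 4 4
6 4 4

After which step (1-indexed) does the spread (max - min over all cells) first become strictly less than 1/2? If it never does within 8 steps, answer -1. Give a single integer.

Answer: 3

Derivation:
Step 1: max=14/3, min=4, spread=2/3
Step 2: max=41/9, min=4, spread=5/9
Step 3: max=473/108, min=4, spread=41/108
  -> spread < 1/2 first at step 3
Step 4: max=28051/6480, min=731/180, spread=347/1296
Step 5: max=1662137/388800, min=7357/1800, spread=2921/15552
Step 6: max=99140539/23328000, min=889483/216000, spread=24611/186624
Step 7: max=5917442033/1399680000, min=20096741/4860000, spread=207329/2239488
Step 8: max=353953152451/83980800000, min=1075601599/259200000, spread=1746635/26873856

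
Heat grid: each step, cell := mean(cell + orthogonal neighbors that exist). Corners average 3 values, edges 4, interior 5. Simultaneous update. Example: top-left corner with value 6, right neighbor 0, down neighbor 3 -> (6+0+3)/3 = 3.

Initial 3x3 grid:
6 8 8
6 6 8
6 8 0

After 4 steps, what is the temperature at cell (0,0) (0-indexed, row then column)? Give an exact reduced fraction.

Answer: 213761/32400

Derivation:
Step 1: cell (0,0) = 20/3
Step 2: cell (0,0) = 59/9
Step 3: cell (0,0) = 3673/540
Step 4: cell (0,0) = 213761/32400
Full grid after step 4:
  213761/32400 1449937/216000 142049/21600
  696781/108000 1135063/180000 2753749/432000
  198011/32400 440729/72000 388247/64800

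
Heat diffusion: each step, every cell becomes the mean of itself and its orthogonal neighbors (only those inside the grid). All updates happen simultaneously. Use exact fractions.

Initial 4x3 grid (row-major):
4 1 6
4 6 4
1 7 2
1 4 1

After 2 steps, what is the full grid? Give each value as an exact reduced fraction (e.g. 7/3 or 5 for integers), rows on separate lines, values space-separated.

After step 1:
  3 17/4 11/3
  15/4 22/5 9/2
  13/4 4 7/2
  2 13/4 7/3
After step 2:
  11/3 919/240 149/36
  18/5 209/50 241/60
  13/4 92/25 43/12
  17/6 139/48 109/36

Answer: 11/3 919/240 149/36
18/5 209/50 241/60
13/4 92/25 43/12
17/6 139/48 109/36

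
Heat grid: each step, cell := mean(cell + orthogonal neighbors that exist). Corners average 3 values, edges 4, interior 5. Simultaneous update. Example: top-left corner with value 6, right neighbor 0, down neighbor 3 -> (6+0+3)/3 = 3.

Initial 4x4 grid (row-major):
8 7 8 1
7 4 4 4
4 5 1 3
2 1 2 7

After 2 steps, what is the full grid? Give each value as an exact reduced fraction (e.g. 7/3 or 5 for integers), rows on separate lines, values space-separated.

After step 1:
  22/3 27/4 5 13/3
  23/4 27/5 21/5 3
  9/2 3 3 15/4
  7/3 5/2 11/4 4
After step 2:
  119/18 1469/240 1217/240 37/9
  1379/240 251/50 103/25 917/240
  187/48 92/25 167/50 55/16
  28/9 127/48 49/16 7/2

Answer: 119/18 1469/240 1217/240 37/9
1379/240 251/50 103/25 917/240
187/48 92/25 167/50 55/16
28/9 127/48 49/16 7/2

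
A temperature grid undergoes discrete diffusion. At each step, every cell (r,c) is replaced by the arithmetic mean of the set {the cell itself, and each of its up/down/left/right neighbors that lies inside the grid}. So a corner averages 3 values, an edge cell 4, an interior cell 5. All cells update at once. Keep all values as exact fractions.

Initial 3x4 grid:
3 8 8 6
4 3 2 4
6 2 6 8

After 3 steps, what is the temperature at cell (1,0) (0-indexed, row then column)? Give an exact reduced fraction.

Answer: 329/75

Derivation:
Step 1: cell (1,0) = 4
Step 2: cell (1,0) = 21/5
Step 3: cell (1,0) = 329/75
Full grid after step 3:
  1693/360 5959/1200 3157/600 1991/360
  329/75 9049/2000 9989/2000 394/75
  2981/720 10493/2400 11353/2400 3697/720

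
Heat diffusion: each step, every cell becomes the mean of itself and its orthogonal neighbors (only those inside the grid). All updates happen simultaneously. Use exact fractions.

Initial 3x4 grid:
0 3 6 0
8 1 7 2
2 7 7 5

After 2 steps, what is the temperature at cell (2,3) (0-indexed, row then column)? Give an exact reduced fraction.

Step 1: cell (2,3) = 14/3
Step 2: cell (2,3) = 44/9
Full grid after step 2:
  107/36 461/120 413/120 61/18
  1037/240 193/50 119/25 463/120
  38/9 1297/240 1201/240 44/9

Answer: 44/9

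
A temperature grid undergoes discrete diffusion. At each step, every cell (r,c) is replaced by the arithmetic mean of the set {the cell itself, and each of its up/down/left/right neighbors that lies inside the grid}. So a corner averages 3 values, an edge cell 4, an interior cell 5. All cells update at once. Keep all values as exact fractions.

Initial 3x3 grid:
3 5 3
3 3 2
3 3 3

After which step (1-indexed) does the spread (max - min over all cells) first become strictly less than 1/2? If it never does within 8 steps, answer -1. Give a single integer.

Answer: 3

Derivation:
Step 1: max=11/3, min=8/3, spread=1
Step 2: max=137/40, min=101/36, spread=223/360
Step 3: max=3611/1080, min=6307/2160, spread=61/144
  -> spread < 1/2 first at step 3
Step 4: max=211507/64800, min=384689/129600, spread=511/1728
Step 5: max=12548279/3888000, min=23480683/7776000, spread=4309/20736
Step 6: max=744874063/233280000, min=1421695001/466560000, spread=36295/248832
Step 7: max=44410755611/13996800000, min=85954889347/27993600000, spread=305773/2985984
Step 8: max=2651205952267/839808000000, min=5181664201409/1679616000000, spread=2575951/35831808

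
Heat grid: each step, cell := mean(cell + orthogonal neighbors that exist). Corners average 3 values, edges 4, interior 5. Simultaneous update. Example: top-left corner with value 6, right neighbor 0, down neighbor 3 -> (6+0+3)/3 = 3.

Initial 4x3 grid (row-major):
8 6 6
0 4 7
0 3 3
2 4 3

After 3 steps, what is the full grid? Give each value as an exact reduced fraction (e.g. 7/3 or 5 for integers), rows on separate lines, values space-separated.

After step 1:
  14/3 6 19/3
  3 4 5
  5/4 14/5 4
  2 3 10/3
After step 2:
  41/9 21/4 52/9
  155/48 104/25 29/6
  181/80 301/100 227/60
  25/12 167/60 31/9
After step 3:
  1877/432 5923/1200 571/108
  25573/7200 8193/2000 16699/3600
  2117/800 19199/6000 3391/900
  1711/720 10189/3600 901/270

Answer: 1877/432 5923/1200 571/108
25573/7200 8193/2000 16699/3600
2117/800 19199/6000 3391/900
1711/720 10189/3600 901/270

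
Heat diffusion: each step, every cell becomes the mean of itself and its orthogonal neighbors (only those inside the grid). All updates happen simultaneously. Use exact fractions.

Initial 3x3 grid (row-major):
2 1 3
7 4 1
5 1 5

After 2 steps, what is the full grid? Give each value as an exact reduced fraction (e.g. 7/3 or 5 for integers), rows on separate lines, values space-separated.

After step 1:
  10/3 5/2 5/3
  9/2 14/5 13/4
  13/3 15/4 7/3
After step 2:
  31/9 103/40 89/36
  449/120 84/25 201/80
  151/36 793/240 28/9

Answer: 31/9 103/40 89/36
449/120 84/25 201/80
151/36 793/240 28/9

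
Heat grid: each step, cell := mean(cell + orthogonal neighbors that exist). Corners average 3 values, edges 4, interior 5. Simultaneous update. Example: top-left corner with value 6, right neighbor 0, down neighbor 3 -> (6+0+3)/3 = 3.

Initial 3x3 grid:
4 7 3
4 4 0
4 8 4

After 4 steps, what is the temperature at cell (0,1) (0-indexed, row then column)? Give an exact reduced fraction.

Answer: 1820347/432000

Derivation:
Step 1: cell (0,1) = 9/2
Step 2: cell (0,1) = 523/120
Step 3: cell (0,1) = 29801/7200
Step 4: cell (0,1) = 1820347/432000
Full grid after step 4:
  95147/21600 1820347/432000 510307/129600
  490243/108000 1529153/360000 3480569/864000
  147883/32400 118717/27000 59173/14400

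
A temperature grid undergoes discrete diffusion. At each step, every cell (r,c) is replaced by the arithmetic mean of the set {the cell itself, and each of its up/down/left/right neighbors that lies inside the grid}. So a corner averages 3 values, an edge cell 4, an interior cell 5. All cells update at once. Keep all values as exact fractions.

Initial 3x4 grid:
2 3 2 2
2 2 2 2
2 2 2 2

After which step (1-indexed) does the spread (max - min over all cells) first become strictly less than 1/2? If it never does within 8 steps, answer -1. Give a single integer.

Step 1: max=7/3, min=2, spread=1/3
  -> spread < 1/2 first at step 1
Step 2: max=271/120, min=2, spread=31/120
Step 3: max=2371/1080, min=2, spread=211/1080
Step 4: max=232897/108000, min=3647/1800, spread=14077/108000
Step 5: max=2084407/972000, min=219683/108000, spread=5363/48600
Step 6: max=62060809/29160000, min=122869/60000, spread=93859/1166400
Step 7: max=3709474481/1749600000, min=199736467/97200000, spread=4568723/69984000
Step 8: max=221732435629/104976000000, min=6013618889/2916000000, spread=8387449/167961600

Answer: 1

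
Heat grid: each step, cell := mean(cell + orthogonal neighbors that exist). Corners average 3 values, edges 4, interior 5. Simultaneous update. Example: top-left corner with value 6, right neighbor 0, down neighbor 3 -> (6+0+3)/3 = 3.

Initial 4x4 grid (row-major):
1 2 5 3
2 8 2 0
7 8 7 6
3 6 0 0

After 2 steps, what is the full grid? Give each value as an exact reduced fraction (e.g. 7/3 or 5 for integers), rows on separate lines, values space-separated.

Answer: 61/18 49/15 211/60 101/36
467/120 49/10 383/100 49/15
661/120 509/100 227/50 63/20
175/36 601/120 141/40 17/6

Derivation:
After step 1:
  5/3 4 3 8/3
  9/2 22/5 22/5 11/4
  5 36/5 23/5 13/4
  16/3 17/4 13/4 2
After step 2:
  61/18 49/15 211/60 101/36
  467/120 49/10 383/100 49/15
  661/120 509/100 227/50 63/20
  175/36 601/120 141/40 17/6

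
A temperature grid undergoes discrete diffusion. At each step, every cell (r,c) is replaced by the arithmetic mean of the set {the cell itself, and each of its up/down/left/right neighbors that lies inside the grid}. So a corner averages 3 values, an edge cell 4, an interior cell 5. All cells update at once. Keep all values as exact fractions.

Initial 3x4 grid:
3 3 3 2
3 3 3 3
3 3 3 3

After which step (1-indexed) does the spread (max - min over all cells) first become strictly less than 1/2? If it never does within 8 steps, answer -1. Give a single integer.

Answer: 1

Derivation:
Step 1: max=3, min=8/3, spread=1/3
  -> spread < 1/2 first at step 1
Step 2: max=3, min=49/18, spread=5/18
Step 3: max=3, min=607/216, spread=41/216
Step 4: max=3, min=73543/25920, spread=4217/25920
Step 5: max=21521/7200, min=4456451/1555200, spread=38417/311040
Step 6: max=429403/144000, min=268735789/93312000, spread=1903471/18662400
Step 7: max=12844241/4320000, min=16195170911/5598720000, spread=18038617/223948800
Step 8: max=1153473241/388800000, min=974501417149/335923200000, spread=883978523/13436928000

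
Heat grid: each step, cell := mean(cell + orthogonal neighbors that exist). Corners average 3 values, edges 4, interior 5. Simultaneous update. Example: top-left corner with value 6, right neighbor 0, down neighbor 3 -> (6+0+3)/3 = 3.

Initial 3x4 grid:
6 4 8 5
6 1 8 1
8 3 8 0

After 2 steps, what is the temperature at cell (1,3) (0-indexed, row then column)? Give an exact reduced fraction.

Step 1: cell (1,3) = 7/2
Step 2: cell (1,3) = 491/120
Full grid after step 2:
  46/9 311/60 313/60 173/36
  413/80 123/25 241/50 491/120
  191/36 1189/240 359/80 15/4

Answer: 491/120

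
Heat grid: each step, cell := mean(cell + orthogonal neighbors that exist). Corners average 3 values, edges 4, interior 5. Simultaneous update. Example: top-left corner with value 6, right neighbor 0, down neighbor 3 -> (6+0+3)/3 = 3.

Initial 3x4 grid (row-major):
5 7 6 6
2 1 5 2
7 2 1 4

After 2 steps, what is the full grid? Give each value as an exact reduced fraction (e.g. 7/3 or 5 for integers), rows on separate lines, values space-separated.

After step 1:
  14/3 19/4 6 14/3
  15/4 17/5 3 17/4
  11/3 11/4 3 7/3
After step 2:
  79/18 1129/240 221/48 179/36
  929/240 353/100 393/100 57/16
  61/18 769/240 133/48 115/36

Answer: 79/18 1129/240 221/48 179/36
929/240 353/100 393/100 57/16
61/18 769/240 133/48 115/36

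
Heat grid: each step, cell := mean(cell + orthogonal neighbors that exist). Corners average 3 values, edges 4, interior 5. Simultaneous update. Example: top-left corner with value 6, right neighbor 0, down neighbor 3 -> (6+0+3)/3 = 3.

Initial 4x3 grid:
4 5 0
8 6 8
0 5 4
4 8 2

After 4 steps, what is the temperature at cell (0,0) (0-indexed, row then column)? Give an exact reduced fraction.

Step 1: cell (0,0) = 17/3
Step 2: cell (0,0) = 167/36
Step 3: cell (0,0) = 5357/1080
Step 4: cell (0,0) = 123967/25920
Full grid after step 4:
  123967/25920 11143/2304 121307/25920
  8375/1728 37843/8000 8293/1728
  66473/14400 342427/72000 202169/43200
  39529/8640 789341/172800 121567/25920

Answer: 123967/25920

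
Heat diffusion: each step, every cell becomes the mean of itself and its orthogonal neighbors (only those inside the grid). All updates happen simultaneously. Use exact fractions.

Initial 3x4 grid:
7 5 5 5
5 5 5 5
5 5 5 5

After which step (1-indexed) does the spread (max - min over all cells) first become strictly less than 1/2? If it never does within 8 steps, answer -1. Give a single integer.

Answer: 3

Derivation:
Step 1: max=17/3, min=5, spread=2/3
Step 2: max=50/9, min=5, spread=5/9
Step 3: max=581/108, min=5, spread=41/108
  -> spread < 1/2 first at step 3
Step 4: max=69017/12960, min=5, spread=4217/12960
Step 5: max=4097149/777600, min=18079/3600, spread=38417/155520
Step 6: max=244480211/46656000, min=362597/72000, spread=1903471/9331200
Step 7: max=14597789089/2799360000, min=10915759/2160000, spread=18038617/111974400
Step 8: max=873076182851/167961600000, min=984926759/194400000, spread=883978523/6718464000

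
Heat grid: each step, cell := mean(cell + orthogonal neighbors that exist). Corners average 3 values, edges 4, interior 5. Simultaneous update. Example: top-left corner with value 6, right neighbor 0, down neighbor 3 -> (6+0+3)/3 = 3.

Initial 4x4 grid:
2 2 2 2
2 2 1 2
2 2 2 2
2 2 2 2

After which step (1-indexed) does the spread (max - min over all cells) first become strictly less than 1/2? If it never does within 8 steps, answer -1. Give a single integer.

Step 1: max=2, min=7/4, spread=1/4
  -> spread < 1/2 first at step 1
Step 2: max=2, min=89/50, spread=11/50
Step 3: max=2, min=4433/2400, spread=367/2400
Step 4: max=1187/600, min=20029/10800, spread=1337/10800
Step 5: max=35531/18000, min=606331/324000, spread=33227/324000
Step 6: max=211951/108000, min=18225673/9720000, spread=849917/9720000
Step 7: max=3171467/1620000, min=549485653/291600000, spread=21378407/291600000
Step 8: max=948311657/486000000, min=16529537629/8748000000, spread=540072197/8748000000

Answer: 1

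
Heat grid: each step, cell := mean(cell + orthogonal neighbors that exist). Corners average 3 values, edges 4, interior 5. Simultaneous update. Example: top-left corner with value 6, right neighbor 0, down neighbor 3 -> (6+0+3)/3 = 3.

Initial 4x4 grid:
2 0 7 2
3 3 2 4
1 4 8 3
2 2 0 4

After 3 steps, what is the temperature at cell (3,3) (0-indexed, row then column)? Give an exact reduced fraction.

Answer: 434/135

Derivation:
Step 1: cell (3,3) = 7/3
Step 2: cell (3,3) = 127/36
Step 3: cell (3,3) = 434/135
Full grid after step 3:
  2507/1080 21043/7200 22811/7200 8033/2160
  18403/7200 8321/3000 21983/6000 1571/450
  17179/7200 3647/1200 2419/750 844/225
  5221/2160 4651/1800 5867/1800 434/135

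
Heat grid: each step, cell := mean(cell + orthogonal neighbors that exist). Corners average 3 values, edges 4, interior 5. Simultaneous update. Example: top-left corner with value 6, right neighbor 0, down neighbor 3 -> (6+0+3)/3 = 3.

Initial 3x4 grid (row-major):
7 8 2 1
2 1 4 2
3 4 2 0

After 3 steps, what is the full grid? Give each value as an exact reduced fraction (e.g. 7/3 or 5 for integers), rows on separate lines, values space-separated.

Answer: 4619/1080 1093/288 4553/1440 322/135
10489/2880 2083/600 259/100 703/320
2351/720 45/16 877/360 4127/2160

Derivation:
After step 1:
  17/3 9/2 15/4 5/3
  13/4 19/5 11/5 7/4
  3 5/2 5/2 4/3
After step 2:
  161/36 1063/240 727/240 43/18
  943/240 13/4 14/5 139/80
  35/12 59/20 32/15 67/36
After step 3:
  4619/1080 1093/288 4553/1440 322/135
  10489/2880 2083/600 259/100 703/320
  2351/720 45/16 877/360 4127/2160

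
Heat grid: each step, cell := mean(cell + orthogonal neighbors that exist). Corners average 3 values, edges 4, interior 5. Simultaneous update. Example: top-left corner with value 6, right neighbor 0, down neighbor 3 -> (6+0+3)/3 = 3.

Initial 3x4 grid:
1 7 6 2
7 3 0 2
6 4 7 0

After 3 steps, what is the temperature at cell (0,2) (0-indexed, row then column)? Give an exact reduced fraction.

Answer: 12409/3600

Derivation:
Step 1: cell (0,2) = 15/4
Step 2: cell (0,2) = 56/15
Step 3: cell (0,2) = 12409/3600
Full grid after step 3:
  3259/720 2519/600 12409/3600 1649/540
  66641/14400 6241/1500 20849/6000 604/225
  637/135 31003/7200 7981/2400 2057/720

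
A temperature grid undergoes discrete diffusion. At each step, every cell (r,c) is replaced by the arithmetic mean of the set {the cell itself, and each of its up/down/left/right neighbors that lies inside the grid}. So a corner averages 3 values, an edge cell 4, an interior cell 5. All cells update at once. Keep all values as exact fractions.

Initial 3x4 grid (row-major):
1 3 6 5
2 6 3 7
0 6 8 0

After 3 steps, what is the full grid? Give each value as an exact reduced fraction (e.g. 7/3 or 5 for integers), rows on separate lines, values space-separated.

Answer: 217/72 125/32 2129/480 179/36
1877/576 4553/1200 1921/400 1491/320
721/216 1195/288 713/160 175/36

Derivation:
After step 1:
  2 4 17/4 6
  9/4 4 6 15/4
  8/3 5 17/4 5
After step 2:
  11/4 57/16 81/16 14/3
  131/48 17/4 89/20 83/16
  119/36 191/48 81/16 13/3
After step 3:
  217/72 125/32 2129/480 179/36
  1877/576 4553/1200 1921/400 1491/320
  721/216 1195/288 713/160 175/36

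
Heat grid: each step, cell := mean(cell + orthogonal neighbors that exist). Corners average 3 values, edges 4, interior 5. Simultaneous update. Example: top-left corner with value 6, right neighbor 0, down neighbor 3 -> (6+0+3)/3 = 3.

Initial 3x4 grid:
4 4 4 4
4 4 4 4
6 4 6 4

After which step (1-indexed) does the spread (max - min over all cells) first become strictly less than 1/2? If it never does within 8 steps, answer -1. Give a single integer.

Answer: 4

Derivation:
Step 1: max=5, min=4, spread=1
Step 2: max=85/18, min=4, spread=13/18
Step 3: max=16457/3600, min=407/100, spread=361/720
Step 4: max=291169/64800, min=11161/2700, spread=4661/12960
  -> spread < 1/2 first at step 4
Step 5: max=14358863/3240000, min=4516621/1080000, spread=809/3240
Step 6: max=1027210399/233280000, min=40915301/9720000, spread=1809727/9331200
Step 7: max=61231647941/13996800000, min=308800573/72900000, spread=77677517/559872000
Step 8: max=3661130394319/839808000000, min=24787066451/5832000000, spread=734342603/6718464000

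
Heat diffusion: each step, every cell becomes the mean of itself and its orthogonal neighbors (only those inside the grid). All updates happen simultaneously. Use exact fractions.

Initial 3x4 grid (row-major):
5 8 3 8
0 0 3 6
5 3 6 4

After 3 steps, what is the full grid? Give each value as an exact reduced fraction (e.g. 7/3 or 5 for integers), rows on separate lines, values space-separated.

After step 1:
  13/3 4 11/2 17/3
  5/2 14/5 18/5 21/4
  8/3 7/2 4 16/3
After step 2:
  65/18 499/120 563/120 197/36
  123/40 82/25 423/100 397/80
  26/9 389/120 493/120 175/36
After step 3:
  488/135 14167/3600 16697/3600 10891/2160
  2571/800 3597/1000 8509/2000 23431/4800
  1657/540 12167/3600 14797/3600 10031/2160

Answer: 488/135 14167/3600 16697/3600 10891/2160
2571/800 3597/1000 8509/2000 23431/4800
1657/540 12167/3600 14797/3600 10031/2160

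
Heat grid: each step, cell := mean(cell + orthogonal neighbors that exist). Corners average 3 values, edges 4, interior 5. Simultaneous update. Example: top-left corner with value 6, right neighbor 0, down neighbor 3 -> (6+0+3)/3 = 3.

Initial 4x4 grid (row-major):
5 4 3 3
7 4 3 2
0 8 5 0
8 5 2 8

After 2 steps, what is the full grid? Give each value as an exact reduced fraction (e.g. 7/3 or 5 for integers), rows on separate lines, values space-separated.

After step 1:
  16/3 4 13/4 8/3
  4 26/5 17/5 2
  23/4 22/5 18/5 15/4
  13/3 23/4 5 10/3
After step 2:
  40/9 1067/240 799/240 95/36
  1217/240 21/5 349/100 709/240
  1109/240 247/50 403/100 761/240
  95/18 1169/240 1061/240 145/36

Answer: 40/9 1067/240 799/240 95/36
1217/240 21/5 349/100 709/240
1109/240 247/50 403/100 761/240
95/18 1169/240 1061/240 145/36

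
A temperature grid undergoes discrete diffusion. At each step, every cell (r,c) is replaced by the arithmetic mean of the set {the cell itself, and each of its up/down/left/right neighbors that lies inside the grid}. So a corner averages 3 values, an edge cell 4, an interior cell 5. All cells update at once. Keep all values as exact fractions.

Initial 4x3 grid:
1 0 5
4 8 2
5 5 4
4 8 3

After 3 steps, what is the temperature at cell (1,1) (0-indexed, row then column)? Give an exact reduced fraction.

Step 1: cell (1,1) = 19/5
Step 2: cell (1,1) = 451/100
Step 3: cell (1,1) = 7643/2000
Full grid after step 3:
  3479/1080 2817/800 7163/2160
  929/225 7643/2000 29603/7200
  16559/3600 29359/6000 10481/2400
  563/108 17579/3600 707/144

Answer: 7643/2000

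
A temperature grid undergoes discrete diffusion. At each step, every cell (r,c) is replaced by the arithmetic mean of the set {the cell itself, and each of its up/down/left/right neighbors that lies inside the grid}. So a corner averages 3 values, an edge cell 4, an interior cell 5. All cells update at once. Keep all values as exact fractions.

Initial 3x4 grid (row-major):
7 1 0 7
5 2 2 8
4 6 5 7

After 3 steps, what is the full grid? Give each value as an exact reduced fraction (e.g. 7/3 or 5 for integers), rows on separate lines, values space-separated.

After step 1:
  13/3 5/2 5/2 5
  9/2 16/5 17/5 6
  5 17/4 5 20/3
After step 2:
  34/9 47/15 67/20 9/2
  511/120 357/100 201/50 79/15
  55/12 349/80 1159/240 53/9
After step 3:
  4021/1080 778/225 4501/1200 787/180
  29141/7200 23213/6000 25243/6000 4427/900
  3169/720 3469/800 34381/7200 11509/2160

Answer: 4021/1080 778/225 4501/1200 787/180
29141/7200 23213/6000 25243/6000 4427/900
3169/720 3469/800 34381/7200 11509/2160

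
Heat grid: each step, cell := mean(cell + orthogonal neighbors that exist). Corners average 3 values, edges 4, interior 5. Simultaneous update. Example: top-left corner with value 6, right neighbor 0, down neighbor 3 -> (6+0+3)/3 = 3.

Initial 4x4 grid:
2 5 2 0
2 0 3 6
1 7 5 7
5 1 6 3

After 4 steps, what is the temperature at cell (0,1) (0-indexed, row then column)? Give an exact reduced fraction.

Step 1: cell (0,1) = 9/4
Step 2: cell (0,1) = 223/80
Step 3: cell (0,1) = 6113/2400
Step 4: cell (0,1) = 205403/72000
Full grid after step 4:
  55303/21600 205403/72000 655777/216000 6836/2025
  11601/4000 179977/60000 161167/45000 803167/216000
  332659/108000 326821/90000 712859/180000 950111/216000
  112669/32400 99901/27000 118357/27000 294101/64800

Answer: 205403/72000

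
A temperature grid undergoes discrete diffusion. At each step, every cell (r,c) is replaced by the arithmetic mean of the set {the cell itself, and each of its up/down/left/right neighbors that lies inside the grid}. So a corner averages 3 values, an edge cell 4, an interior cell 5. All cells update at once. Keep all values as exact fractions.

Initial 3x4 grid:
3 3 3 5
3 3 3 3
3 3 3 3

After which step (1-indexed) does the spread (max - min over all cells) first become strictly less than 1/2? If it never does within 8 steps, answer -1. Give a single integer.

Answer: 3

Derivation:
Step 1: max=11/3, min=3, spread=2/3
Step 2: max=32/9, min=3, spread=5/9
Step 3: max=365/108, min=3, spread=41/108
  -> spread < 1/2 first at step 3
Step 4: max=43097/12960, min=3, spread=4217/12960
Step 5: max=2541949/777600, min=10879/3600, spread=38417/155520
Step 6: max=151168211/46656000, min=218597/72000, spread=1903471/9331200
Step 7: max=8999069089/2799360000, min=6595759/2160000, spread=18038617/111974400
Step 8: max=537152982851/167961600000, min=596126759/194400000, spread=883978523/6718464000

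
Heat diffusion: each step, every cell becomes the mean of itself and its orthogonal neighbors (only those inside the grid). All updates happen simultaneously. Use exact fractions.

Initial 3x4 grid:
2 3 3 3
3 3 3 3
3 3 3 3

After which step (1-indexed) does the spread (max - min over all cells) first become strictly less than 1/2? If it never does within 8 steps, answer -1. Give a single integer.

Step 1: max=3, min=8/3, spread=1/3
  -> spread < 1/2 first at step 1
Step 2: max=3, min=49/18, spread=5/18
Step 3: max=3, min=607/216, spread=41/216
Step 4: max=3, min=73543/25920, spread=4217/25920
Step 5: max=21521/7200, min=4456451/1555200, spread=38417/311040
Step 6: max=429403/144000, min=268735789/93312000, spread=1903471/18662400
Step 7: max=12844241/4320000, min=16195170911/5598720000, spread=18038617/223948800
Step 8: max=1153473241/388800000, min=974501417149/335923200000, spread=883978523/13436928000

Answer: 1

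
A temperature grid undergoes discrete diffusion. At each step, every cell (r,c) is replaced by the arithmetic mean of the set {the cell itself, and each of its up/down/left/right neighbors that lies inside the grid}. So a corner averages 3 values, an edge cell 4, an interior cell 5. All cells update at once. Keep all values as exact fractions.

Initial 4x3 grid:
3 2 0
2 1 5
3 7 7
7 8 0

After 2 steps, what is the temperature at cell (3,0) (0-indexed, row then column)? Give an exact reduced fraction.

Answer: 65/12

Derivation:
Step 1: cell (3,0) = 6
Step 2: cell (3,0) = 65/12
Full grid after step 2:
  73/36 287/120 85/36
  191/60 78/25 103/30
  91/20 118/25 91/20
  65/12 217/40 61/12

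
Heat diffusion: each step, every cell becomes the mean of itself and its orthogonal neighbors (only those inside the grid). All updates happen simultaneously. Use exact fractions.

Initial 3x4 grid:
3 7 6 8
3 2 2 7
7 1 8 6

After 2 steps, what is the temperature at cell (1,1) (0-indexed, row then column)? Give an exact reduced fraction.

Step 1: cell (1,1) = 3
Step 2: cell (1,1) = 83/20
Full grid after step 2:
  151/36 211/48 89/16 37/6
  59/16 83/20 19/4 99/16
  143/36 185/48 83/16 17/3

Answer: 83/20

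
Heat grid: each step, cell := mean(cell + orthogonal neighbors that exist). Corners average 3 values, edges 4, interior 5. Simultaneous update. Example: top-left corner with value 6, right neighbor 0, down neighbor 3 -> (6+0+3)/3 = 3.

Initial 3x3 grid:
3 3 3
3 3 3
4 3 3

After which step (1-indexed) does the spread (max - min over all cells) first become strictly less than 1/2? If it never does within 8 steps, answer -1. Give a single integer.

Answer: 1

Derivation:
Step 1: max=10/3, min=3, spread=1/3
  -> spread < 1/2 first at step 1
Step 2: max=59/18, min=3, spread=5/18
Step 3: max=689/216, min=3, spread=41/216
Step 4: max=41011/12960, min=1091/360, spread=347/2592
Step 5: max=2439737/777600, min=10957/3600, spread=2921/31104
Step 6: max=145796539/46656000, min=1321483/432000, spread=24611/373248
Step 7: max=8716802033/2799360000, min=29816741/9720000, spread=207329/4478976
Step 8: max=521914752451/167961600000, min=1594001599/518400000, spread=1746635/53747712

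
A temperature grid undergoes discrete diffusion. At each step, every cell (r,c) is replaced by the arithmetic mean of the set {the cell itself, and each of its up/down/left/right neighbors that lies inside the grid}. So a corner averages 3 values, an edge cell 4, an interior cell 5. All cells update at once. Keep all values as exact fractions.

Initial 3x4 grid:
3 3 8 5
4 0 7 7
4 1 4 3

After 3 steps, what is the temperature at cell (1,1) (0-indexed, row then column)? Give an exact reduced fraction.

Step 1: cell (1,1) = 3
Step 2: cell (1,1) = 167/50
Step 3: cell (1,1) = 5369/1500
Full grid after step 3:
  91/27 28277/7200 35617/7200 12067/2160
  43999/14400 5369/1500 27281/6000 37367/7200
  139/48 973/300 14621/3600 5081/1080

Answer: 5369/1500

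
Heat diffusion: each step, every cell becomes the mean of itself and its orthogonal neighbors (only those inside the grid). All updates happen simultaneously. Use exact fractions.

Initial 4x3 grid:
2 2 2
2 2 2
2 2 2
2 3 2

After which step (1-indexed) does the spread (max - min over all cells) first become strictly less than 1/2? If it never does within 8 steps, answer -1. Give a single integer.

Step 1: max=7/3, min=2, spread=1/3
  -> spread < 1/2 first at step 1
Step 2: max=547/240, min=2, spread=67/240
Step 3: max=4757/2160, min=2, spread=437/2160
Step 4: max=1885531/864000, min=2009/1000, spread=29951/172800
Step 5: max=16767821/7776000, min=6829/3375, spread=206761/1555200
Step 6: max=6676995571/3110400000, min=10965671/5400000, spread=14430763/124416000
Step 7: max=398355741689/186624000000, min=881652727/432000000, spread=139854109/1492992000
Step 8: max=23817351890251/11197440000000, min=79611228977/38880000000, spread=7114543559/89579520000

Answer: 1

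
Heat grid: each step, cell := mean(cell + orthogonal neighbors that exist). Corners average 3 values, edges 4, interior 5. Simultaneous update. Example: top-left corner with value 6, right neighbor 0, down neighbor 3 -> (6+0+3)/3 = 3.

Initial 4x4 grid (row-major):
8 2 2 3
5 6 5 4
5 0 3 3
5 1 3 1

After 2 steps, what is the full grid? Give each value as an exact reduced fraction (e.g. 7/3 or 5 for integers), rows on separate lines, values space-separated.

After step 1:
  5 9/2 3 3
  6 18/5 4 15/4
  15/4 3 14/5 11/4
  11/3 9/4 2 7/3
After step 2:
  31/6 161/40 29/8 13/4
  367/80 211/50 343/100 27/8
  197/48 77/25 291/100 349/120
  29/9 131/48 563/240 85/36

Answer: 31/6 161/40 29/8 13/4
367/80 211/50 343/100 27/8
197/48 77/25 291/100 349/120
29/9 131/48 563/240 85/36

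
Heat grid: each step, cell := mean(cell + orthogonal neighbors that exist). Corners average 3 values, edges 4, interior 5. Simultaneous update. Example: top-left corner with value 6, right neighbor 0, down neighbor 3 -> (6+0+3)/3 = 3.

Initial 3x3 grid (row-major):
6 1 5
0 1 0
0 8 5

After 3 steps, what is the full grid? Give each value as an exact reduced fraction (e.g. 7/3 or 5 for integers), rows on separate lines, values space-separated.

After step 1:
  7/3 13/4 2
  7/4 2 11/4
  8/3 7/2 13/3
After step 2:
  22/9 115/48 8/3
  35/16 53/20 133/48
  95/36 25/8 127/36
After step 3:
  253/108 7313/2880 47/18
  2381/960 3151/1200 8363/2880
  1145/432 1433/480 1357/432

Answer: 253/108 7313/2880 47/18
2381/960 3151/1200 8363/2880
1145/432 1433/480 1357/432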